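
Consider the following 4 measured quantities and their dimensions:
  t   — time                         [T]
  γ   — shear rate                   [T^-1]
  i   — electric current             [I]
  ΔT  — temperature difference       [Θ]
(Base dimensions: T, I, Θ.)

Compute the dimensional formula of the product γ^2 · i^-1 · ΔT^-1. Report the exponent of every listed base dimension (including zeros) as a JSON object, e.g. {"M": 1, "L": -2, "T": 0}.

Exponent matrix [T,I,Θ] × [t,γ,i,ΔT]:
  T: [ 1 -1  0  0]
  I: [ 0  0  1  0]
  Θ: [ 0  0  0  1]
  [T]: (2)·-1+(-1)·0+(-1)·0 = -2
  [I]: (2)·0+(-1)·1+(-1)·0 = -1
  [Θ]: (2)·0+(-1)·0+(-1)·1 = -1
⇒ T^-2 I^-1 Θ^-1

{"T": -2, "I": -1, "Θ": -1}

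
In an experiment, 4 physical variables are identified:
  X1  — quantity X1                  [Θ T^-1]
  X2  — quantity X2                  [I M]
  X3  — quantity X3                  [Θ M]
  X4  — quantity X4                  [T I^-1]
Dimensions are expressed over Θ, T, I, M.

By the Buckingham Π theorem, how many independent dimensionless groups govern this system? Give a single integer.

1

Write exponents as rows Θ,T,I,M / cols X1,X2,X3,X4:
  Θ: [ 1  0  1  0]
  T: [-1  0  0  1]
  I: [ 0  1  0 -1]
  M: [ 0  1  1  0]
RREF → pivots at {X1,X2,X3} ⇒ r = 3
4 vars − rank 3 = 1 Π group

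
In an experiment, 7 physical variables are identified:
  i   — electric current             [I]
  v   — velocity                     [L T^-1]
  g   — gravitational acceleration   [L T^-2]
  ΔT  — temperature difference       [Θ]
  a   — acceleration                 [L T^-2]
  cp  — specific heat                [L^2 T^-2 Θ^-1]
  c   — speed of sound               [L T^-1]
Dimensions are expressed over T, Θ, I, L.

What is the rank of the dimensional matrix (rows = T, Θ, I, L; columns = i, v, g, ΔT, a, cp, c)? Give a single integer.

Dimensional matrix (T×Θ×I×L by i×v×g×ΔT×a×cp×c):
  T: [ 0 -1 -2  0 -2 -2 -1]
  Θ: [ 0  0  0  1  0 -1  0]
  I: [ 1  0  0  0  0  0  0]
  L: [ 0  1  1  0  1  2  1]
Row reduction gives pivot columns i,v,g,ΔT; rank = 4

4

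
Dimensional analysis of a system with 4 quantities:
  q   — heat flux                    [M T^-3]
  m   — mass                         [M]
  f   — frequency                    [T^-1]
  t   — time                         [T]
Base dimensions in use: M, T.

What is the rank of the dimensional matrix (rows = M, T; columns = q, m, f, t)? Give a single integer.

2

Write exponents as rows M,T / cols q,m,f,t:
  M: [ 1  1  0  0]
  T: [-3  0 -1  1]
Row reduction gives pivot columns q,m; rank = 2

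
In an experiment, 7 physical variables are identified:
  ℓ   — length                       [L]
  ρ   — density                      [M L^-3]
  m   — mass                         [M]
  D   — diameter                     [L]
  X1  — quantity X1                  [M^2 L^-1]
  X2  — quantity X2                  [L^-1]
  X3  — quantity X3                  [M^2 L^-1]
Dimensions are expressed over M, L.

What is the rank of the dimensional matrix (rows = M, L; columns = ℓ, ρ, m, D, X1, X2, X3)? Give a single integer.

2

Write exponents as rows M,L / cols ℓ,ρ,m,D,X1,X2,X3:
  M: [ 0  1  1  0  2  0  2]
  L: [ 1 -3  0  1 -1 -1 -1]
Echelon form has 2 nonzero rows (pivots: ℓ,ρ)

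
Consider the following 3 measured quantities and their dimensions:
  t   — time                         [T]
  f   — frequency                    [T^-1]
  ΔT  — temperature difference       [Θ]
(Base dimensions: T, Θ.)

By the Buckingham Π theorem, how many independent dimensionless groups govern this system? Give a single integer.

1

Exponent matrix [T,Θ] × [t,f,ΔT]:
  T: [ 1 -1  0]
  Θ: [ 0  0  1]
Row reduction gives pivot columns t,ΔT; rank = 2
3 vars − rank 2 = 1 Π group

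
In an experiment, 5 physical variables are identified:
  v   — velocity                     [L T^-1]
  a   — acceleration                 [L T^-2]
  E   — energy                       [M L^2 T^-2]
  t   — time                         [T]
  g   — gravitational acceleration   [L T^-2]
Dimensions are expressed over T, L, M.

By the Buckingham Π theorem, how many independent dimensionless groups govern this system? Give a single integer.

Write exponents as rows T,L,M / cols v,a,E,t,g:
  T: [-1 -2 -2  1 -2]
  L: [ 1  1  2  0  1]
  M: [ 0  0  1  0  0]
RREF → pivots at {v,a,E} ⇒ r = 3
n=5, r=3 ⇒ 2 dimensionless groups

2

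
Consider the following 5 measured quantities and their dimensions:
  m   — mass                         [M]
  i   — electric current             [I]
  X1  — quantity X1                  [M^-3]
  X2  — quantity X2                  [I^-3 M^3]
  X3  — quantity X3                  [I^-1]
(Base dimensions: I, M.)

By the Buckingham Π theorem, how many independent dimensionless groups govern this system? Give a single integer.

3

Write exponents as rows I,M / cols m,i,X1,X2,X3:
  I: [ 0  1  0 -3 -1]
  M: [ 1  0 -3  3  0]
Row reduction gives pivot columns m,i; rank = 2
n=5, r=2 ⇒ 3 dimensionless groups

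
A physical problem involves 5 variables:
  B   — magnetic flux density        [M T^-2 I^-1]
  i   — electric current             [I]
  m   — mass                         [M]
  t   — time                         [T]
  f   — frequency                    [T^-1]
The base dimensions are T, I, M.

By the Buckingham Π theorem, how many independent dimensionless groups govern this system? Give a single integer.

2

Exponent matrix [T,I,M] × [B,i,m,t,f]:
  T: [-2  0  0  1 -1]
  I: [-1  1  0  0  0]
  M: [ 1  0  1  0  0]
Echelon form has 3 nonzero rows (pivots: B,i,m)
5 vars − rank 3 = 2 Π groups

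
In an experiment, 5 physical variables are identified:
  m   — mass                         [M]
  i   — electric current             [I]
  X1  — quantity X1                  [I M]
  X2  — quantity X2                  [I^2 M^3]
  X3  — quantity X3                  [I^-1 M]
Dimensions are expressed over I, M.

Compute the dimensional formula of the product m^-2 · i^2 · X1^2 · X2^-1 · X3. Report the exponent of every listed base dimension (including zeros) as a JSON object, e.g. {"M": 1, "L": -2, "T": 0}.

Write exponents as rows I,M / cols m,i,X1,X2,X3:
  I: [ 0  1  1  2 -1]
  M: [ 1  0  1  3  1]
  [I]: (-2)·0+(2)·1+(2)·1+(-1)·2+(1)·-1 = 1
  [M]: (-2)·1+(2)·0+(2)·1+(-1)·3+(1)·1 = -2
⇒ I M^-2

{"I": 1, "M": -2}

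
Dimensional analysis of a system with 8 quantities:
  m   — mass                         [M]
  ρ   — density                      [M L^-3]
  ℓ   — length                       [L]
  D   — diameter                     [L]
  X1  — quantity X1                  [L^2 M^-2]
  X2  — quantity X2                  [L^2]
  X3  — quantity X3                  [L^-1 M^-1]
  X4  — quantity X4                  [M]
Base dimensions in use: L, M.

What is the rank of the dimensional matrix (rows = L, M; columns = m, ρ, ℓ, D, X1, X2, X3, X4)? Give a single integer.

2

Exponent matrix [L,M] × [m,ρ,ℓ,D,X1,X2,X3,X4]:
  L: [ 0 -3  1  1  2  2 -1  0]
  M: [ 1  1  0  0 -2  0 -1  1]
RREF → pivots at {m,ρ} ⇒ r = 2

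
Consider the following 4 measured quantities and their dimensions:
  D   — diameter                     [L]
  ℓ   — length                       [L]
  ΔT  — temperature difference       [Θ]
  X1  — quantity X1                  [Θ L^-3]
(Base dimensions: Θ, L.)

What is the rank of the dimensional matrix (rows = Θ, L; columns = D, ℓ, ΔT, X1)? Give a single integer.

Exponent matrix [Θ,L] × [D,ℓ,ΔT,X1]:
  Θ: [ 0  0  1  1]
  L: [ 1  1  0 -3]
RREF → pivots at {D,ΔT} ⇒ r = 2

2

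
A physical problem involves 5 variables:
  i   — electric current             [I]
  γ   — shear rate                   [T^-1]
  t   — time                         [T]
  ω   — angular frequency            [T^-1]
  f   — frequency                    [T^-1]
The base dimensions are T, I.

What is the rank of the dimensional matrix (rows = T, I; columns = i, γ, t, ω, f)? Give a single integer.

Dimensional matrix (T×I by i×γ×t×ω×f):
  T: [ 0 -1  1 -1 -1]
  I: [ 1  0  0  0  0]
Row reduction gives pivot columns i,γ; rank = 2

2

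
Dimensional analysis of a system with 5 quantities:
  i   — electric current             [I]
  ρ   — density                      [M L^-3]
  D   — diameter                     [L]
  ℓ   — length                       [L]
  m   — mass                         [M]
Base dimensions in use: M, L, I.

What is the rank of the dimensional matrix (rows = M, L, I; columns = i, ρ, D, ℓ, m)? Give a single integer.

Write exponents as rows M,L,I / cols i,ρ,D,ℓ,m:
  M: [ 0  1  0  0  1]
  L: [ 0 -3  1  1  0]
  I: [ 1  0  0  0  0]
RREF → pivots at {i,ρ,D} ⇒ r = 3

3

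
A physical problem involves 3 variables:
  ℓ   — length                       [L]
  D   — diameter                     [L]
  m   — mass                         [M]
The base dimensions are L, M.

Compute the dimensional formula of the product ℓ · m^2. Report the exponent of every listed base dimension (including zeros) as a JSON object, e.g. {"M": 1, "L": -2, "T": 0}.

Exponent matrix [L,M] × [ℓ,D,m]:
  L: [ 1  1  0]
  M: [ 0  0  1]
  [L]: (1)·1+(2)·0 = 1
  [M]: (1)·0+(2)·1 = 2
⇒ L M^2

{"L": 1, "M": 2}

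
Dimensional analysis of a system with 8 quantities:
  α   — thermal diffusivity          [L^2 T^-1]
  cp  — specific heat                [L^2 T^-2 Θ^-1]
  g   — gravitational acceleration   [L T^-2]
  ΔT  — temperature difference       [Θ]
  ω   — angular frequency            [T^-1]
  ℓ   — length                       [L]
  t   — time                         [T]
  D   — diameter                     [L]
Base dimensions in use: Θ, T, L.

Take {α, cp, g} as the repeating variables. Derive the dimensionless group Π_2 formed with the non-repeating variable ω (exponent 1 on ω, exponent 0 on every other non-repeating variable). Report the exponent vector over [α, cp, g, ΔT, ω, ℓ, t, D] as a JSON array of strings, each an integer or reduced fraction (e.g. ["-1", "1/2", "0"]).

["1/3", "0", "-2/3", "0", "1", "0", "0", "0"]

Dimensional matrix (Θ×T×L by α×cp×g×ΔT×ω×ℓ×t×D):
  Θ: [ 0 -1  0  1  0  0  0  0]
  T: [-1 -2 -2  0 -1  0  1  0]
  L: [ 2  2  1  0  0  1  0  1]
RREF → pivots at {α,cp,g} ⇒ r = 3
Repeat: α,cp,g; free: ΔT,ω,ℓ,t,D
RREF:
  r0: [   1    0    0  2/3 -1/3  2/3  1/3  2/3]
  r1: [   0    1    0   -1    0    0    0    0]
  r2: [   0    0    1  2/3  2/3 -1/3 -2/3 -1/3]
Fix exponent of ω at 1, ΔT at 0, ℓ at 0, t at 0, D at 0; solve each RREF row for its pivot's exponent:
  r0: exp(α) + (-1/3)·1 = 0 ⇒ exp(α) = 1/3
  r1: exp(cp) + (0)·1 = 0 ⇒ exp(cp) = 0
  r2: exp(g) + (2/3)·1 = 0 ⇒ exp(g) = -2/3
Π_2 = α^(1/3) · g^(-2/3) · ω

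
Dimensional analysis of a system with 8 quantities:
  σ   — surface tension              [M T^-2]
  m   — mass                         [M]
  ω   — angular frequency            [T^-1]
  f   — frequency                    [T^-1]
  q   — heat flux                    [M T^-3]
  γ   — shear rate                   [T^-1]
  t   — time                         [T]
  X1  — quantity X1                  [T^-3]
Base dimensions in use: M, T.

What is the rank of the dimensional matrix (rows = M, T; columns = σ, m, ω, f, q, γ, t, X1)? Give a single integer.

Dimensional matrix (M×T by σ×m×ω×f×q×γ×t×X1):
  M: [ 1  1  0  0  1  0  0  0]
  T: [-2  0 -1 -1 -3 -1  1 -3]
Echelon form has 2 nonzero rows (pivots: σ,m)

2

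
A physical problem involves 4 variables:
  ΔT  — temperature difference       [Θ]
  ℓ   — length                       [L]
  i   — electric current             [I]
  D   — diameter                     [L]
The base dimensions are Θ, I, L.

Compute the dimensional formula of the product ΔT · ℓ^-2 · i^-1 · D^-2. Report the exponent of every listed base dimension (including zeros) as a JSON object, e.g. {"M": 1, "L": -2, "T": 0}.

Dimensional matrix (Θ×I×L by ΔT×ℓ×i×D):
  Θ: [ 1  0  0  0]
  I: [ 0  0  1  0]
  L: [ 0  1  0  1]
  [Θ]: (1)·1+(-2)·0+(-1)·0+(-2)·0 = 1
  [I]: (1)·0+(-2)·0+(-1)·1+(-2)·0 = -1
  [L]: (1)·0+(-2)·1+(-1)·0+(-2)·1 = -4
⇒ Θ I^-1 L^-4

{"Θ": 1, "I": -1, "L": -4}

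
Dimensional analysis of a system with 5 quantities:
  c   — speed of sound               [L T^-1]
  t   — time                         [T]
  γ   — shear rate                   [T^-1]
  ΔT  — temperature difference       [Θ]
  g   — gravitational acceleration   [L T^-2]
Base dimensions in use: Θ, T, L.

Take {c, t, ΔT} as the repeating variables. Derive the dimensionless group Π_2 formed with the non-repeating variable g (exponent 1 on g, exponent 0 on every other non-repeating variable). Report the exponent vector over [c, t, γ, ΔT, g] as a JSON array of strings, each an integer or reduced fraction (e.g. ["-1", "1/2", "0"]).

Exponent matrix [Θ,T,L] × [c,t,γ,ΔT,g]:
  Θ: [ 0  0  0  1  0]
  T: [-1  1 -1  0 -2]
  L: [ 1  0  0  0  1]
RREF → pivots at {c,t,ΔT} ⇒ r = 3
Repeat: c,t,ΔT; free: γ,g
RREF:
  r0: [   1    0    0    0    1]
  r1: [   0    1   -1    0   -1]
  r2: [   0    0    0    1    0]
Fix exponent of g at 1, γ at 0; solve each RREF row for its pivot's exponent:
  r0: exp(c) + (1)·1 = 0 ⇒ exp(c) = -1
  r1: exp(t) + (-1)·1 = 0 ⇒ exp(t) = 1
  r2: exp(ΔT) + (0)·1 = 0 ⇒ exp(ΔT) = 0
Π_2 = c^-1 · t · g

["-1", "1", "0", "0", "1"]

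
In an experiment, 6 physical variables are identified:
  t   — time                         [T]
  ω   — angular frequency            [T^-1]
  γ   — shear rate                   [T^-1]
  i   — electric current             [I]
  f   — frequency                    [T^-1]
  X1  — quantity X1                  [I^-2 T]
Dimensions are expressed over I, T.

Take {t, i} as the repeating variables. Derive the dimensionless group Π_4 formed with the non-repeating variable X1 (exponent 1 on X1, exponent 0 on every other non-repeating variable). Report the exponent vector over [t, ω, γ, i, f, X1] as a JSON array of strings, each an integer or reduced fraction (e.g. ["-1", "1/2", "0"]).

Exponent matrix [I,T] × [t,ω,γ,i,f,X1]:
  I: [ 0  0  0  1  0 -2]
  T: [ 1 -1 -1  0 -1  1]
Row reduction gives pivot columns t,i; rank = 2
Pivot set = {t,i}, free = {ω,γ,f,X1}
RREF:
  r0: [   1   -1   -1    0   -1    1]
  r1: [   0    0    0    1    0   -2]
Fix exponent of X1 at 1, ω at 0, γ at 0, f at 0; solve each RREF row for its pivot's exponent:
  r0: exp(t) + (1)·1 = 0 ⇒ exp(t) = -1
  r1: exp(i) + (-2)·1 = 0 ⇒ exp(i) = 2
Π_4 = t^-1 · i^2 · X1

["-1", "0", "0", "2", "0", "1"]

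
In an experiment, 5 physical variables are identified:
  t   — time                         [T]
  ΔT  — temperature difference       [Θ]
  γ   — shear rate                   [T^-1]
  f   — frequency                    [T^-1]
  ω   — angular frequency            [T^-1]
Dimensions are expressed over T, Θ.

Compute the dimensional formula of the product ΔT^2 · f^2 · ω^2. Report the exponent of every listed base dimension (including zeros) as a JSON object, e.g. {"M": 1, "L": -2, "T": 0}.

Exponent matrix [T,Θ] × [t,ΔT,γ,f,ω]:
  T: [ 1  0 -1 -1 -1]
  Θ: [ 0  1  0  0  0]
  [T]: (2)·0+(2)·-1+(2)·-1 = -4
  [Θ]: (2)·1+(2)·0+(2)·0 = 2
⇒ T^-4 Θ^2

{"T": -4, "Θ": 2}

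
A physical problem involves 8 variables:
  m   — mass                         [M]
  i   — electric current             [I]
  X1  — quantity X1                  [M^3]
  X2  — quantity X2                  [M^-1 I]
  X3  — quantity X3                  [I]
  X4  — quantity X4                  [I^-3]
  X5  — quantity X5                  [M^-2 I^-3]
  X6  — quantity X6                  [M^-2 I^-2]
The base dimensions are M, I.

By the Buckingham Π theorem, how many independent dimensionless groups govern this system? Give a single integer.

6

Dimensional matrix (M×I by m×i×X1×X2×X3×X4×X5×X6):
  M: [ 1  0  3 -1  0  0 -2 -2]
  I: [ 0  1  0  1  1 -3 -3 -2]
Row reduction gives pivot columns m,i; rank = 2
8 vars − rank 2 = 6 Π groups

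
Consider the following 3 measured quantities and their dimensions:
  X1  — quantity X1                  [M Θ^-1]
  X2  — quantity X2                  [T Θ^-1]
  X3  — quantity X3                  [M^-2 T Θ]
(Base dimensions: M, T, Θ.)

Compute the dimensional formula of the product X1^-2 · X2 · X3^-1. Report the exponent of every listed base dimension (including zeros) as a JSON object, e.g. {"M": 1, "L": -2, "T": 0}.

Dimensional matrix (M×T×Θ by X1×X2×X3):
  M: [ 1  0 -2]
  T: [ 0  1  1]
  Θ: [-1 -1  1]
  [M]: (-2)·1+(1)·0+(-1)·-2 = 0
  [T]: (-2)·0+(1)·1+(-1)·1 = 0
  [Θ]: (-2)·-1+(1)·-1+(-1)·1 = 0
⇒ 1 (dimensionless)

{"M": 0, "T": 0, "Θ": 0}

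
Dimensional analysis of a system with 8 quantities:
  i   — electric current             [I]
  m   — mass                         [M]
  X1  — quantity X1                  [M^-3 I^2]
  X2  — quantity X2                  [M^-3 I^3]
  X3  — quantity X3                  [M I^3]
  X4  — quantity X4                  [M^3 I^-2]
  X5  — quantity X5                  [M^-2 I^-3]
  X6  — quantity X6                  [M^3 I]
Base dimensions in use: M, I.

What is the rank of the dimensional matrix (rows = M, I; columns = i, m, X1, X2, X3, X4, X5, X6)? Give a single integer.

2

Exponent matrix [M,I] × [i,m,X1,X2,X3,X4,X5,X6]:
  M: [ 0  1 -3 -3  1  3 -2  3]
  I: [ 1  0  2  3  3 -2 -3  1]
Echelon form has 2 nonzero rows (pivots: i,m)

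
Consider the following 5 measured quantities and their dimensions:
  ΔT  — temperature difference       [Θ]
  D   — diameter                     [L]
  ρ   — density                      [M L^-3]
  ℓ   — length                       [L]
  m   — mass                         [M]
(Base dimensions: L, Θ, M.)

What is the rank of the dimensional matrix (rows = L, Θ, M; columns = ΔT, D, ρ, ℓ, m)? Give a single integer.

Dimensional matrix (L×Θ×M by ΔT×D×ρ×ℓ×m):
  L: [ 0  1 -3  1  0]
  Θ: [ 1  0  0  0  0]
  M: [ 0  0  1  0  1]
Echelon form has 3 nonzero rows (pivots: ΔT,D,ρ)

3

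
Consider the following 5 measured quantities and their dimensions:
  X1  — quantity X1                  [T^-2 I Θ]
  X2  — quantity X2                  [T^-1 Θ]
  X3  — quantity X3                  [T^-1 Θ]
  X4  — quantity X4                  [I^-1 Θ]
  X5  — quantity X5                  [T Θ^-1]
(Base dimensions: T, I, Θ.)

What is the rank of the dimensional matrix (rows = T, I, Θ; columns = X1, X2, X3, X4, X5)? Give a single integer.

2

Dimensional matrix (T×I×Θ by X1×X2×X3×X4×X5):
  T: [-2 -1 -1  0  1]
  I: [ 1  0  0 -1  0]
  Θ: [ 1  1  1  1 -1]
RREF → pivots at {X1,X2} ⇒ r = 2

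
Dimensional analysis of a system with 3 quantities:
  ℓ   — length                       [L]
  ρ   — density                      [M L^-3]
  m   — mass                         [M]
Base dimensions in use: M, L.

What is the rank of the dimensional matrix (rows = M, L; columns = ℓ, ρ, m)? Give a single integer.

Exponent matrix [M,L] × [ℓ,ρ,m]:
  M: [ 0  1  1]
  L: [ 1 -3  0]
Echelon form has 2 nonzero rows (pivots: ℓ,ρ)

2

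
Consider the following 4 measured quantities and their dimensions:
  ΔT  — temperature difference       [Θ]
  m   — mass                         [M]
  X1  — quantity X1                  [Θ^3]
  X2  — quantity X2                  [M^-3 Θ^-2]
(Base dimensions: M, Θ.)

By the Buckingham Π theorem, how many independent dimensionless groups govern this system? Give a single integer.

Exponent matrix [M,Θ] × [ΔT,m,X1,X2]:
  M: [ 0  1  0 -3]
  Θ: [ 1  0  3 -2]
RREF → pivots at {ΔT,m} ⇒ r = 2
Π count = n − r = 4 − 2 = 2

2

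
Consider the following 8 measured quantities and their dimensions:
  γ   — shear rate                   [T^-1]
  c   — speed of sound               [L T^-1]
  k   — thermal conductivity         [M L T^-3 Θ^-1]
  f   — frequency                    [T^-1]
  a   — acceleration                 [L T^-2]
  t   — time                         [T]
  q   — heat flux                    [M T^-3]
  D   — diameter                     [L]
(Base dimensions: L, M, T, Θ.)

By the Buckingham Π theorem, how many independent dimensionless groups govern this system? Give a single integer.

Dimensional matrix (L×M×T×Θ by γ×c×k×f×a×t×q×D):
  L: [ 0  1  1  0  1  0  0  1]
  M: [ 0  0  1  0  0  0  1  0]
  T: [-1 -1 -3 -1 -2  1 -3  0]
  Θ: [ 0  0 -1  0  0  0  0  0]
Row reduction gives pivot columns γ,c,k,q; rank = 4
Π count = n − r = 8 − 4 = 4

4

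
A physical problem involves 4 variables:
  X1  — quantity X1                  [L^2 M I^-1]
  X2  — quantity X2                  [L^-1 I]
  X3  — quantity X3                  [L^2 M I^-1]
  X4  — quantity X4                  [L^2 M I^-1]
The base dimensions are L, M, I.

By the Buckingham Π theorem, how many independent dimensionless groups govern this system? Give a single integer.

Write exponents as rows L,M,I / cols X1,X2,X3,X4:
  L: [ 2 -1  2  2]
  M: [ 1  0  1  1]
  I: [-1  1 -1 -1]
RREF → pivots at {X1,X2} ⇒ r = 2
n=4, r=2 ⇒ 2 dimensionless groups

2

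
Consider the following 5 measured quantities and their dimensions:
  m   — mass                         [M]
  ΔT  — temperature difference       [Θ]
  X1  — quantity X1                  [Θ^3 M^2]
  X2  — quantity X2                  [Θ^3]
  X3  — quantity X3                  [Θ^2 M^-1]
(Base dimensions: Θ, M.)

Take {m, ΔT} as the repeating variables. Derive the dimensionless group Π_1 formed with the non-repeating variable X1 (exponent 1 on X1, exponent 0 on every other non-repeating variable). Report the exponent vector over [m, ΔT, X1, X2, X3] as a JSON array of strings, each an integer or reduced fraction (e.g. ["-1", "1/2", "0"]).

["-2", "-3", "1", "0", "0"]

Dimensional matrix (Θ×M by m×ΔT×X1×X2×X3):
  Θ: [ 0  1  3  3  2]
  M: [ 1  0  2  0 -1]
Row reduction gives pivot columns m,ΔT; rank = 2
Pivot set = {m,ΔT}, free = {X1,X2,X3}
RREF:
  r0: [   1    0    2    0   -1]
  r1: [   0    1    3    3    2]
Fix exponent of X1 at 1, X2 at 0, X3 at 0; solve each RREF row for its pivot's exponent:
  r0: exp(m) + (2)·1 = 0 ⇒ exp(m) = -2
  r1: exp(ΔT) + (3)·1 = 0 ⇒ exp(ΔT) = -3
Π_1 = m^-2 · ΔT^-3 · X1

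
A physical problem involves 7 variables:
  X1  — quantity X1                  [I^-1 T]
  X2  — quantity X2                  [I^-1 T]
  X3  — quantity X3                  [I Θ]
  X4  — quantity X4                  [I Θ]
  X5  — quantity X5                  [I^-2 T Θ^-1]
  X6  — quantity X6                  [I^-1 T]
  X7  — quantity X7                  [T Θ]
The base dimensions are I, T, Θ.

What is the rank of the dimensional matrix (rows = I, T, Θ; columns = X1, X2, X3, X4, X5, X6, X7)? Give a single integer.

Write exponents as rows I,T,Θ / cols X1,X2,X3,X4,X5,X6,X7:
  I: [-1 -1  1  1 -2 -1  0]
  T: [ 1  1  0  0  1  1  1]
  Θ: [ 0  0  1  1 -1  0  1]
Echelon form has 2 nonzero rows (pivots: X1,X3)

2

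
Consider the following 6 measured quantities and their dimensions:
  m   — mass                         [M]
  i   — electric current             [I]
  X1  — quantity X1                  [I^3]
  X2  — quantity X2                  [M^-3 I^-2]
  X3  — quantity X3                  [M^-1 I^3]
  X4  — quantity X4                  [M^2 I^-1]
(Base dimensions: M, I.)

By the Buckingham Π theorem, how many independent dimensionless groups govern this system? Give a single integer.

Exponent matrix [M,I] × [m,i,X1,X2,X3,X4]:
  M: [ 1  0  0 -3 -1  2]
  I: [ 0  1  3 -2  3 -1]
Row reduction gives pivot columns m,i; rank = 2
n=6, r=2 ⇒ 4 dimensionless groups

4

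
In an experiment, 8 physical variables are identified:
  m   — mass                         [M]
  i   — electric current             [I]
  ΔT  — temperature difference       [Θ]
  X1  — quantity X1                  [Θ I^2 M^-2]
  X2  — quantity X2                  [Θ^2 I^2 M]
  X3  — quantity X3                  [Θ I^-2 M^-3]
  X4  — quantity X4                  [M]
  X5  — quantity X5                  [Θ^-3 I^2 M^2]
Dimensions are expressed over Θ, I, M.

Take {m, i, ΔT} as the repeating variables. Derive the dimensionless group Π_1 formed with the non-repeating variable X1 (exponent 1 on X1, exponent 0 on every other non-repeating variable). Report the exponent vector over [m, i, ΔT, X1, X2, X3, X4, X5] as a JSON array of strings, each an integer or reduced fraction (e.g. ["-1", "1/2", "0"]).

Write exponents as rows Θ,I,M / cols m,i,ΔT,X1,X2,X3,X4,X5:
  Θ: [ 0  0  1  1  2  1  0 -3]
  I: [ 0  1  0  2  2 -2  0  2]
  M: [ 1  0  0 -2  1 -3  1  2]
RREF → pivots at {m,i,ΔT} ⇒ r = 3
Repeat: m,i,ΔT; free: X1,X2,X3,X4,X5
RREF:
  r0: [   1    0    0   -2    1   -3    1    2]
  r1: [   0    1    0    2    2   -2    0    2]
  r2: [   0    0    1    1    2    1    0   -3]
Fix exponent of X1 at 1, X2 at 0, X3 at 0, X4 at 0, X5 at 0; solve each RREF row for its pivot's exponent:
  r0: exp(m) + (-2)·1 = 0 ⇒ exp(m) = 2
  r1: exp(i) + (2)·1 = 0 ⇒ exp(i) = -2
  r2: exp(ΔT) + (1)·1 = 0 ⇒ exp(ΔT) = -1
Π_1 = m^2 · i^-2 · ΔT^-1 · X1

["2", "-2", "-1", "1", "0", "0", "0", "0"]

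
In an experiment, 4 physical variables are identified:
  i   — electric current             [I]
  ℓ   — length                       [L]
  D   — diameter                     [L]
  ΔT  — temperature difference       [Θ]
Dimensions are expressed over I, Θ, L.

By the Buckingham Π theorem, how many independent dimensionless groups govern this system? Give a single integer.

1

Write exponents as rows I,Θ,L / cols i,ℓ,D,ΔT:
  I: [ 1  0  0  0]
  Θ: [ 0  0  0  1]
  L: [ 0  1  1  0]
Row reduction gives pivot columns i,ℓ,ΔT; rank = 3
n=4, r=3 ⇒ 1 dimensionless group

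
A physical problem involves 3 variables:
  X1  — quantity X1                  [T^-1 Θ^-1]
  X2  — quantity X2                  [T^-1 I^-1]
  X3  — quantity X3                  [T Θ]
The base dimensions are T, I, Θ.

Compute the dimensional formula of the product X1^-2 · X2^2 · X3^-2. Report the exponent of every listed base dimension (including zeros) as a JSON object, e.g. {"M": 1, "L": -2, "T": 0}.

{"T": -2, "I": -2, "Θ": 0}

Write exponents as rows T,I,Θ / cols X1,X2,X3:
  T: [-1 -1  1]
  I: [ 0 -1  0]
  Θ: [-1  0  1]
  [T]: (-2)·-1+(2)·-1+(-2)·1 = -2
  [I]: (-2)·0+(2)·-1+(-2)·0 = -2
  [Θ]: (-2)·-1+(2)·0+(-2)·1 = 0
⇒ T^-2 I^-2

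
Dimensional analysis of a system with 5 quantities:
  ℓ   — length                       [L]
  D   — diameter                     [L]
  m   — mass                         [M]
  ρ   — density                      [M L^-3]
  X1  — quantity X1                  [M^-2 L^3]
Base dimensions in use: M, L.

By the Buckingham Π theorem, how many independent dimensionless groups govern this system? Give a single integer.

3

Write exponents as rows M,L / cols ℓ,D,m,ρ,X1:
  M: [ 0  0  1  1 -2]
  L: [ 1  1  0 -3  3]
Row reduction gives pivot columns ℓ,m; rank = 2
n=5, r=2 ⇒ 3 dimensionless groups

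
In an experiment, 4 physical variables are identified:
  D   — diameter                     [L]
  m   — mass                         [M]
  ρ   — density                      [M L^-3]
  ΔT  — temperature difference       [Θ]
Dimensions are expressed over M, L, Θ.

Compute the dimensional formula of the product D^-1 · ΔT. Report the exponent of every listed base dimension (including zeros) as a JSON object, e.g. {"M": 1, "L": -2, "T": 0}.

Exponent matrix [M,L,Θ] × [D,m,ρ,ΔT]:
  M: [ 0  1  1  0]
  L: [ 1  0 -3  0]
  Θ: [ 0  0  0  1]
  [M]: (-1)·0+(1)·0 = 0
  [L]: (-1)·1+(1)·0 = -1
  [Θ]: (-1)·0+(1)·1 = 1
⇒ L^-1 Θ

{"M": 0, "L": -1, "Θ": 1}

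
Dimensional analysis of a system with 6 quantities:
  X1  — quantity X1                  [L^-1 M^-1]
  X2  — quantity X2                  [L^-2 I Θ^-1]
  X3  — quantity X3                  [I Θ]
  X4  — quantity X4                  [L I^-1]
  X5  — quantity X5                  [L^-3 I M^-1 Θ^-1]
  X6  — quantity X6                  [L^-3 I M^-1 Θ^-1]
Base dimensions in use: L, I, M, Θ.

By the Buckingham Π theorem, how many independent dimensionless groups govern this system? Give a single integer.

Exponent matrix [L,I,M,Θ] × [X1,X2,X3,X4,X5,X6]:
  L: [-1 -2  0  1 -3 -3]
  I: [ 0  1  1 -1  1  1]
  M: [-1  0  0  0 -1 -1]
  Θ: [ 0 -1  1  0 -1 -1]
RREF → pivots at {X1,X2,X3} ⇒ r = 3
6 vars − rank 3 = 3 Π groups

3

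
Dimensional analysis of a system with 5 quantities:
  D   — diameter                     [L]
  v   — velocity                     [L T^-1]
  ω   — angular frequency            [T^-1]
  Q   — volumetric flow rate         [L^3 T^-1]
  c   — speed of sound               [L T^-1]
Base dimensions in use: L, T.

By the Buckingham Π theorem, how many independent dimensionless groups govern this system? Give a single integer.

Dimensional matrix (L×T by D×v×ω×Q×c):
  L: [ 1  1  0  3  1]
  T: [ 0 -1 -1 -1 -1]
RREF → pivots at {D,v} ⇒ r = 2
Π count = n − r = 5 − 2 = 3

3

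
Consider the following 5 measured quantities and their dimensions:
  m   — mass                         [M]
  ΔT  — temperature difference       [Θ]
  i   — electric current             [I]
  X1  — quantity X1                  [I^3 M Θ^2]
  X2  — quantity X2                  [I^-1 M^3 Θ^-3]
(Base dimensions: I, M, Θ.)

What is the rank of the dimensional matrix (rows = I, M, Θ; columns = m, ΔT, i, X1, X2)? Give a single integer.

3

Exponent matrix [I,M,Θ] × [m,ΔT,i,X1,X2]:
  I: [ 0  0  1  3 -1]
  M: [ 1  0  0  1  3]
  Θ: [ 0  1  0  2 -3]
Echelon form has 3 nonzero rows (pivots: m,ΔT,i)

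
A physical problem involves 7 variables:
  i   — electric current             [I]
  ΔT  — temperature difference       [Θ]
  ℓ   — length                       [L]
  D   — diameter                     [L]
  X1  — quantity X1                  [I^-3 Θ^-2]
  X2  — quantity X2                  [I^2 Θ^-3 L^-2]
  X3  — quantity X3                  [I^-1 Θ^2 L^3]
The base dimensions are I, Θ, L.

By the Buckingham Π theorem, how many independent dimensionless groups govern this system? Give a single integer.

4

Exponent matrix [I,Θ,L] × [i,ΔT,ℓ,D,X1,X2,X3]:
  I: [ 1  0  0  0 -3  2 -1]
  Θ: [ 0  1  0  0 -2 -3  2]
  L: [ 0  0  1  1  0 -2  3]
Row reduction gives pivot columns i,ΔT,ℓ; rank = 3
7 vars − rank 3 = 4 Π groups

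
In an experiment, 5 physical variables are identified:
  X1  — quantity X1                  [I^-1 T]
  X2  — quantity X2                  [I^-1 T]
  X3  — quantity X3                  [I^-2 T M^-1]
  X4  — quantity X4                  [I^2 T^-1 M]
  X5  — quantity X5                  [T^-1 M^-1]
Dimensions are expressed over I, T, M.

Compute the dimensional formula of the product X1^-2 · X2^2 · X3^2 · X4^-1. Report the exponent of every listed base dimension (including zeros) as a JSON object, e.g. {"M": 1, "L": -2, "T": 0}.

Dimensional matrix (I×T×M by X1×X2×X3×X4×X5):
  I: [-1 -1 -2  2  0]
  T: [ 1  1  1 -1 -1]
  M: [ 0  0 -1  1 -1]
  [I]: (-2)·-1+(2)·-1+(2)·-2+(-1)·2 = -6
  [T]: (-2)·1+(2)·1+(2)·1+(-1)·-1 = 3
  [M]: (-2)·0+(2)·0+(2)·-1+(-1)·1 = -3
⇒ I^-6 T^3 M^-3

{"I": -6, "T": 3, "M": -3}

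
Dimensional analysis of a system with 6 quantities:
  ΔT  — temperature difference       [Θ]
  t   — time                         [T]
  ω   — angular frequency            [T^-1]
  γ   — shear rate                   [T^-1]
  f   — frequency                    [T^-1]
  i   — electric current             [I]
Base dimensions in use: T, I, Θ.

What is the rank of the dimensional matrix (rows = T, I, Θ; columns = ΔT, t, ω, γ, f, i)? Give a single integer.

3

Write exponents as rows T,I,Θ / cols ΔT,t,ω,γ,f,i:
  T: [ 0  1 -1 -1 -1  0]
  I: [ 0  0  0  0  0  1]
  Θ: [ 1  0  0  0  0  0]
RREF → pivots at {ΔT,t,i} ⇒ r = 3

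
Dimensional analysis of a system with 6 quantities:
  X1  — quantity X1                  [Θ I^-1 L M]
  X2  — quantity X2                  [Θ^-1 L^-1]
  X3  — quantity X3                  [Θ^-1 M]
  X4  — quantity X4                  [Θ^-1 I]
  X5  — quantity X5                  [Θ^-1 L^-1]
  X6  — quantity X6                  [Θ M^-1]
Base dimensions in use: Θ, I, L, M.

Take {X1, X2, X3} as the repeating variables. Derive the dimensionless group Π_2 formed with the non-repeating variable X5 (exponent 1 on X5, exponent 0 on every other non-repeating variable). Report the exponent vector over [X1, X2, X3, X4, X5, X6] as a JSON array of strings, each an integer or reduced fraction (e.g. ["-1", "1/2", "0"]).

["0", "-1", "0", "0", "1", "0"]

Exponent matrix [Θ,I,L,M] × [X1,X2,X3,X4,X5,X6]:
  Θ: [ 1 -1 -1 -1 -1  1]
  I: [-1  0  0  1  0  0]
  L: [ 1 -1  0  0 -1  0]
  M: [ 1  0  1  0  0 -1]
Row reduction gives pivot columns X1,X2,X3; rank = 3
Repeat: X1,X2,X3; free: X4,X5,X6
RREF:
  r0: [   1    0    0   -1    0    0]
  r1: [   0    1    0   -1    1    0]
  r2: [   0    0    1    1    0   -1]
  r3: [   0    0    0    0    0    0]
Fix exponent of X5 at 1, X4 at 0, X6 at 0; solve each RREF row for its pivot's exponent:
  r0: exp(X1) + (0)·1 = 0 ⇒ exp(X1) = 0
  r1: exp(X2) + (1)·1 = 0 ⇒ exp(X2) = -1
  r2: exp(X3) + (0)·1 = 0 ⇒ exp(X3) = 0
Π_2 = X2^-1 · X5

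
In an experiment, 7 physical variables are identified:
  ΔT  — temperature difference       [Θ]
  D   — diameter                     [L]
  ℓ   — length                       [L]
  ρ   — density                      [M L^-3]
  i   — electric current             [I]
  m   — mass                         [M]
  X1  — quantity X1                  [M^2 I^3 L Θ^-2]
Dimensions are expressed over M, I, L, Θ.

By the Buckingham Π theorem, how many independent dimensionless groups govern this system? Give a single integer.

3

Write exponents as rows M,I,L,Θ / cols ΔT,D,ℓ,ρ,i,m,X1:
  M: [ 0  0  0  1  0  1  2]
  I: [ 0  0  0  0  1  0  3]
  L: [ 0  1  1 -3  0  0  1]
  Θ: [ 1  0  0  0  0  0 -2]
RREF → pivots at {ΔT,D,ρ,i} ⇒ r = 4
n=7, r=4 ⇒ 3 dimensionless groups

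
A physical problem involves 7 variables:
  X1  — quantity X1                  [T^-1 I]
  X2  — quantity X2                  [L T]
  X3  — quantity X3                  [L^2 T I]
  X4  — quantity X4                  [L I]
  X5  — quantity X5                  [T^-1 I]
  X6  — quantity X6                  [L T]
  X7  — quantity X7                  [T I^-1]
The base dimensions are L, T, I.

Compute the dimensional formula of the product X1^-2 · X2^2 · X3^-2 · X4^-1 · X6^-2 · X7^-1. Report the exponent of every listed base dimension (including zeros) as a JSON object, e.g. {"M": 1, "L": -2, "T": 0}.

{"L": -5, "T": -1, "I": -4}

Dimensional matrix (L×T×I by X1×X2×X3×X4×X5×X6×X7):
  L: [ 0  1  2  1  0  1  0]
  T: [-1  1  1  0 -1  1  1]
  I: [ 1  0  1  1  1  0 -1]
  [L]: (-2)·0+(2)·1+(-2)·2+(-1)·1+(-2)·1+(-1)·0 = -5
  [T]: (-2)·-1+(2)·1+(-2)·1+(-1)·0+(-2)·1+(-1)·1 = -1
  [I]: (-2)·1+(2)·0+(-2)·1+(-1)·1+(-2)·0+(-1)·-1 = -4
⇒ L^-5 T^-1 I^-4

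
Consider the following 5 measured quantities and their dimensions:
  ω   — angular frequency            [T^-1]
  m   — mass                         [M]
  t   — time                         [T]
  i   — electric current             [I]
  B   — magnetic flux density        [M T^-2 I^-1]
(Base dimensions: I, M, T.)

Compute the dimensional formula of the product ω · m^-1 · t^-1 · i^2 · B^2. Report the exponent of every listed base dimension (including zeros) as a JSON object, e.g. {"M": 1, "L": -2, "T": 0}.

Exponent matrix [I,M,T] × [ω,m,t,i,B]:
  I: [ 0  0  0  1 -1]
  M: [ 0  1  0  0  1]
  T: [-1  0  1  0 -2]
  [I]: (1)·0+(-1)·0+(-1)·0+(2)·1+(2)·-1 = 0
  [M]: (1)·0+(-1)·1+(-1)·0+(2)·0+(2)·1 = 1
  [T]: (1)·-1+(-1)·0+(-1)·1+(2)·0+(2)·-2 = -6
⇒ M T^-6

{"I": 0, "M": 1, "T": -6}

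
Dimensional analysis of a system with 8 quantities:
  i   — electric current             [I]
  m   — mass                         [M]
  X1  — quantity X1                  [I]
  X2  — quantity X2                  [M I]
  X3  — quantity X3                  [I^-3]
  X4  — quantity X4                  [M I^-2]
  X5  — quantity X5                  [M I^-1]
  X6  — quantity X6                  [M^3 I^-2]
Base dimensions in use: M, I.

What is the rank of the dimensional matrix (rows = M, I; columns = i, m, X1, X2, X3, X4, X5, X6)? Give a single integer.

2

Dimensional matrix (M×I by i×m×X1×X2×X3×X4×X5×X6):
  M: [ 0  1  0  1  0  1  1  3]
  I: [ 1  0  1  1 -3 -2 -1 -2]
Row reduction gives pivot columns i,m; rank = 2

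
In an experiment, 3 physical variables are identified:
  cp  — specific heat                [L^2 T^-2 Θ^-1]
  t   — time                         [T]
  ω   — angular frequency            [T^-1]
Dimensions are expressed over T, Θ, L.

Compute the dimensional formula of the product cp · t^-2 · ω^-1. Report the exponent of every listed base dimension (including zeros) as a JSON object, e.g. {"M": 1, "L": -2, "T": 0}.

Dimensional matrix (T×Θ×L by cp×t×ω):
  T: [-2  1 -1]
  Θ: [-1  0  0]
  L: [ 2  0  0]
  [T]: (1)·-2+(-2)·1+(-1)·-1 = -3
  [Θ]: (1)·-1+(-2)·0+(-1)·0 = -1
  [L]: (1)·2+(-2)·0+(-1)·0 = 2
⇒ T^-3 Θ^-1 L^2

{"T": -3, "Θ": -1, "L": 2}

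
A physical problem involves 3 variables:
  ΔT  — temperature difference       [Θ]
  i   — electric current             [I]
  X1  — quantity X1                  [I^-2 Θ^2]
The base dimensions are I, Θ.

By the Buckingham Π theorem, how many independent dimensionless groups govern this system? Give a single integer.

Exponent matrix [I,Θ] × [ΔT,i,X1]:
  I: [ 0  1 -2]
  Θ: [ 1  0  2]
Echelon form has 2 nonzero rows (pivots: ΔT,i)
3 vars − rank 2 = 1 Π group

1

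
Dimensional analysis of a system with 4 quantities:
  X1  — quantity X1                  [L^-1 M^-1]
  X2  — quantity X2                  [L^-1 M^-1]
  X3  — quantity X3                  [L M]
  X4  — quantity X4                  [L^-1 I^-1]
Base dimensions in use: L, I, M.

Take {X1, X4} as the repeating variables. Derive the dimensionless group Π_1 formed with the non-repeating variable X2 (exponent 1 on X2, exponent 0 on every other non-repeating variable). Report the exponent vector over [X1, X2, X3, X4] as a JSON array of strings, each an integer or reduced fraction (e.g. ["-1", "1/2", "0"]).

["-1", "1", "0", "0"]

Exponent matrix [L,I,M] × [X1,X2,X3,X4]:
  L: [-1 -1  1 -1]
  I: [ 0  0  0 -1]
  M: [-1 -1  1  0]
Echelon form has 2 nonzero rows (pivots: X1,X4)
Pivot set = {X1,X4}, free = {X2,X3}
RREF:
  r0: [   1    1   -1    0]
  r1: [   0    0    0    1]
  r2: [   0    0    0    0]
Fix exponent of X2 at 1, X3 at 0; solve each RREF row for its pivot's exponent:
  r0: exp(X1) + (1)·1 = 0 ⇒ exp(X1) = -1
  r1: exp(X4) + (0)·1 = 0 ⇒ exp(X4) = 0
Π_1 = X1^-1 · X2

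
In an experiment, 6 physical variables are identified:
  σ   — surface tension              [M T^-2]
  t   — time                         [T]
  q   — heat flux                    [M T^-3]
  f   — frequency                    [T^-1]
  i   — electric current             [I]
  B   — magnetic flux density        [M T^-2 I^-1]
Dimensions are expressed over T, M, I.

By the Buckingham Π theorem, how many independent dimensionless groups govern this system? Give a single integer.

3

Dimensional matrix (T×M×I by σ×t×q×f×i×B):
  T: [-2  1 -3 -1  0 -2]
  M: [ 1  0  1  0  0  1]
  I: [ 0  0  0  0  1 -1]
Row reduction gives pivot columns σ,t,i; rank = 3
6 vars − rank 3 = 3 Π groups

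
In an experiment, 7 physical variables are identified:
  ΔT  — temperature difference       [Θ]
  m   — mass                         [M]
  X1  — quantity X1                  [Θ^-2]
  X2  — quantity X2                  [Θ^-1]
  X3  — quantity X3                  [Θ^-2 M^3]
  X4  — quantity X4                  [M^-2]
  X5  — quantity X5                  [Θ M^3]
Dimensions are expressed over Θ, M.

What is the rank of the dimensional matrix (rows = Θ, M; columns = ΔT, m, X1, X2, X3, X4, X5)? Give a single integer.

Dimensional matrix (Θ×M by ΔT×m×X1×X2×X3×X4×X5):
  Θ: [ 1  0 -2 -1 -2  0  1]
  M: [ 0  1  0  0  3 -2  3]
RREF → pivots at {ΔT,m} ⇒ r = 2

2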